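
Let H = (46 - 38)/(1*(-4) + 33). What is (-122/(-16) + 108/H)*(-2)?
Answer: -3193/4 ≈ -798.25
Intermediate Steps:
H = 8/29 (H = 8/(-4 + 33) = 8/29 ≈ 0.27586)
(-122/(-16) + 108/H)*(-2) = (-122/(-16) + 108/(8/29))*(-2) = (-122*(-1/16) + 108*(29/8))*(-2) = (61/8 + 783/2)*(-2) = (3193/8)*(-2) = -3193/4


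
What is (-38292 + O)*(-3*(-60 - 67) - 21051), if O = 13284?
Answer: 516915360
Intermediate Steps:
(-38292 + O)*(-3*(-60 - 67) - 21051) = (-38292 + 13284)*(-3*(-60 - 67) - 21051) = -25008*(-3*(-127) - 21051) = -25008*(381 - 21051) = -25008*(-20670) = 516915360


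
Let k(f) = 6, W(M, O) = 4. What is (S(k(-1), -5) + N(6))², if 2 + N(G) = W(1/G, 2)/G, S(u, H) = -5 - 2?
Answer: 625/9 ≈ 69.444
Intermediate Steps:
S(u, H) = -7
N(G) = -2 + 4/G
(S(k(-1), -5) + N(6))² = (-7 + (-2 + 4/6))² = (-7 + (-2 + 4*(⅙)))² = (-7 + (-2 + ⅔))² = (-7 - 4/3)² = (-25/3)² = 625/9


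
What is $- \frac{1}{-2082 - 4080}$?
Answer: $\frac{1}{6162} \approx 0.00016229$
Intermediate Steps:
$- \frac{1}{-2082 - 4080} = - \frac{1}{-6162} = \left(-1\right) \left(- \frac{1}{6162}\right) = \frac{1}{6162}$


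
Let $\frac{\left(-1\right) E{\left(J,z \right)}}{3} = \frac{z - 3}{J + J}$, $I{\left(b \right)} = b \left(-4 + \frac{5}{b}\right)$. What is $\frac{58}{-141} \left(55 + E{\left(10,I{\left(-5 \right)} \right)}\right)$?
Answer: $- \frac{319}{15} \approx -21.267$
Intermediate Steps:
$E{\left(J,z \right)} = - \frac{3 \left(-3 + z\right)}{2 J}$ ($E{\left(J,z \right)} = - 3 \frac{z - 3}{J + J} = - 3 \frac{-3 + z}{2 J} = - \frac{3 \left(-3 + z\right)}{2 J}$)
$\frac{58}{-141} \left(55 + E{\left(10,I{\left(-5 \right)} \right)}\right) = \frac{58}{-141} \left(55 + \frac{3 \left(3 - \left(5 - -20\right)\right)}{2 \cdot 10}\right) = 58 \left(- \frac{1}{141}\right) \left(55 + \frac{3}{2} \cdot \frac{1}{10} \left(3 - \left(5 + 20\right)\right)\right) = - \frac{58 \left(55 + \frac{3}{2} \cdot \frac{1}{10} \left(3 - 25\right)\right)}{141} = - \frac{58 \left(55 + \frac{3}{2} \cdot \frac{1}{10} \left(-22\right)\right)}{141} = - \frac{58 \left(55 - \frac{33}{10}\right)}{141} = \left(- \frac{58}{141}\right) \frac{517}{10} = - \frac{319}{15}$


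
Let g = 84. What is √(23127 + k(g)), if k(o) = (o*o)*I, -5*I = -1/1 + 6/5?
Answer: √571119/5 ≈ 151.14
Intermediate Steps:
I = -1/25 (I = -(-1/1 + 6/5)/5 = -(-1*1 + 6*(⅕))/5 = -(-1 + 6/5)/5 = -⅕*⅕ = -1/25 ≈ -0.040000)
k(o) = -o²/25 (k(o) = (o*o)*(-1/25) = o²*(-1/25) = -o²/25)
√(23127 + k(g)) = √(23127 - 1/25*84²) = √(23127 - 1/25*7056) = √(23127 - 7056/25) = √(571119/25) = √571119/5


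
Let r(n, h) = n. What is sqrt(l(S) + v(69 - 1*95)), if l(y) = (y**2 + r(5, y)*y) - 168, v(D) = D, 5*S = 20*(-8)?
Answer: sqrt(670) ≈ 25.884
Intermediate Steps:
S = -32 (S = (20*(-8))/5 = (1/5)*(-160) = -32)
l(y) = -168 + y**2 + 5*y (l(y) = (y**2 + 5*y) - 168 = -168 + y**2 + 5*y)
sqrt(l(S) + v(69 - 1*95)) = sqrt((-168 + (-32)**2 + 5*(-32)) + (69 - 1*95)) = sqrt((-168 + 1024 - 160) + (69 - 95)) = sqrt(696 - 26) = sqrt(670)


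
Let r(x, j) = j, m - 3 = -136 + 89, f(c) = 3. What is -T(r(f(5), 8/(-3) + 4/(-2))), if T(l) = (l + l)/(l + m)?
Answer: -14/73 ≈ -0.19178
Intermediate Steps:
m = -44 (m = 3 + (-136 + 89) = 3 - 47 = -44)
T(l) = 2*l/(-44 + l) (T(l) = (l + l)/(l - 44) = (2*l)/(-44 + l) = 2*l/(-44 + l))
-T(r(f(5), 8/(-3) + 4/(-2))) = -2*(8/(-3) + 4/(-2))/(-44 + (8/(-3) + 4/(-2))) = -2*(8*(-1/3) + 4*(-1/2))/(-44 + (8*(-1/3) + 4*(-1/2))) = -2*(-8/3 - 2)/(-44 + (-8/3 - 2)) = -2*(-14)/(3*(-44 - 14/3)) = -2*(-14)/(3*(-146/3)) = -2*(-14)*(-3)/(3*146) = -1*14/73 = -14/73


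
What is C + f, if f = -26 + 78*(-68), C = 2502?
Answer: -2828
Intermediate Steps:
f = -5330 (f = -26 - 5304 = -5330)
C + f = 2502 - 5330 = -2828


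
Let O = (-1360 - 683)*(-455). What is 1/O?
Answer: 1/929565 ≈ 1.0758e-6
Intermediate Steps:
O = 929565 (O = -2043*(-455) = 929565)
1/O = 1/929565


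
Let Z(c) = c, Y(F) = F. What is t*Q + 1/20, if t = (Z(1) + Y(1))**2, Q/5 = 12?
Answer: 4801/20 ≈ 240.05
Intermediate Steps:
Q = 60 (Q = 5*12 = 60)
t = 4 (t = (1 + 1)**2 = 2**2 = 4)
t*Q + 1/20 = 4*60 + 1/20 = 240 + 1/20 = 4801/20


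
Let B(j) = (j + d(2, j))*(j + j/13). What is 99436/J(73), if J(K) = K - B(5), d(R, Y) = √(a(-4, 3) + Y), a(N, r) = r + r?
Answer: 774308132/304901 + 90486760*√11/304901 ≈ 3523.8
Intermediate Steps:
a(N, r) = 2*r
d(R, Y) = √(6 + Y) (d(R, Y) = √(2*3 + Y) = √(6 + Y))
B(j) = 14*j*(j + √(6 + j))/13 (B(j) = (j + √(6 + j))*(j + j/13) = (j + √(6 + j))*(14*j/13) = 14*j*(j + √(6 + j))/13)
J(K) = -350/13 + K - 70*√11/13 (J(K) = K - 14*5*(5 + √(6 + 5))/13 = K - 14*5*(5 + √11)/13 = K - (350/13 + 70*√11/13) = K + (-350/13 - 70*√11/13) = -350/13 + K - 70*√11/13)
99436/J(73) = 99436/(-350/13 + 73 - 70*√11/13) = 99436/(599/13 - 70*√11/13)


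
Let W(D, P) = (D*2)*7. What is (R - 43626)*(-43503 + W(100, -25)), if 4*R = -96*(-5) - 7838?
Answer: 3828467893/2 ≈ 1.9142e+9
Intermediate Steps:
R = -3679/2 (R = (-96*(-5) - 7838)/4 = (480 - 7838)/4 = (¼)*(-7358) = -3679/2 ≈ -1839.5)
W(D, P) = 14*D (W(D, P) = (2*D)*7 = 14*D)
(R - 43626)*(-43503 + W(100, -25)) = (-3679/2 - 43626)*(-43503 + 14*100) = -90931*(-43503 + 1400)/2 = -90931/2*(-42103) = 3828467893/2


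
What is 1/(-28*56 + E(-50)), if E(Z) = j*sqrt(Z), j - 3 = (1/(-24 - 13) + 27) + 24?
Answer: -1073296/1782628353 - 369445*I*sqrt(2)/3565256706 ≈ -0.00060209 - 0.00014655*I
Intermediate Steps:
j = 1997/37 (j = 3 + ((1/(-24 - 13) + 27) + 24) = 3 + ((1/(-37) + 27) + 24) = 3 + ((-1/37 + 27) + 24) = 3 + (998/37 + 24) = 3 + 1886/37 = 1997/37 ≈ 53.973)
E(Z) = 1997*sqrt(Z)/37
1/(-28*56 + E(-50)) = 1/(-28*56 + 1997*sqrt(-50)/37) = 1/(-1568 + 1997*(5*I*sqrt(2))/37) = 1/(-1568 + 9985*I*sqrt(2)/37)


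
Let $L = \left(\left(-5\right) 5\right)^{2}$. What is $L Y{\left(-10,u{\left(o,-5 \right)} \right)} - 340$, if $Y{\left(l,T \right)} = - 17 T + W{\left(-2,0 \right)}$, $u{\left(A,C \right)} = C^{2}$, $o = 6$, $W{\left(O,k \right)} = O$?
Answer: $-267215$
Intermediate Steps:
$L = 625$ ($L = \left(-25\right)^{2} = 625$)
$Y{\left(l,T \right)} = -2 - 17 T$ ($Y{\left(l,T \right)} = - 17 T - 2 = -2 - 17 T$)
$L Y{\left(-10,u{\left(o,-5 \right)} \right)} - 340 = 625 \left(-2 - 17 \left(-5\right)^{2}\right) - 340 = 625 \left(-2 - 425\right) - 340 = 625 \left(-427\right) - 340 = -266875 - 340 = -267215$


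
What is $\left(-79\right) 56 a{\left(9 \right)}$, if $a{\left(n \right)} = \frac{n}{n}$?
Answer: $-4424$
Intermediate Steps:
$a{\left(n \right)} = 1$
$\left(-79\right) 56 a{\left(9 \right)} = \left(-79\right) 56 \cdot 1 = \left(-4424\right) 1 = -4424$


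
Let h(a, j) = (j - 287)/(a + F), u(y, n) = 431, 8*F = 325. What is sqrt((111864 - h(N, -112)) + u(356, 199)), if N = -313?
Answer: sqrt(533174308727)/2179 ≈ 335.10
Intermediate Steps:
F = 325/8 (F = (1/8)*325 = 325/8 ≈ 40.625)
h(a, j) = (-287 + j)/(325/8 + a) (h(a, j) = (j - 287)/(a + 325/8) = (-287 + j)/(325/8 + a))
sqrt((111864 - h(N, -112)) + u(356, 199)) = sqrt((111864 - 8*(-287 - 112)/(325 + 8*(-313))) + 431) = sqrt((111864 - 8*(-399)/(325 - 2504)) + 431) = sqrt((111864 - 8*(-399)/(-2179)) + 431) = sqrt((111864 - 8*(-1)*(-399)/2179) + 431) = sqrt((111864 - 1*3192/2179) + 431) = sqrt((111864 - 3192/2179) + 431) = sqrt(243748464/2179 + 431) = sqrt(244687613/2179) = sqrt(533174308727)/2179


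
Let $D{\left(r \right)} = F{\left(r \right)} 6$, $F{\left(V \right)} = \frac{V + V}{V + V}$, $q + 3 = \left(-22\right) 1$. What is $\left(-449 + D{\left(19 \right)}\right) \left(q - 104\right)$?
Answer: $57147$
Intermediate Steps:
$q = -25$ ($q = -3 - 22 = -25$)
$F{\left(V \right)} = 1$ ($F{\left(V \right)} = \frac{2 V}{2 V} = 2 V \frac{1}{2 V} = 1$)
$D{\left(r \right)} = 6$ ($D{\left(r \right)} = 1 \cdot 6 = 6$)
$\left(-449 + D{\left(19 \right)}\right) \left(q - 104\right) = \left(-449 + 6\right) \left(-25 - 104\right) = - 443 \left(-25 - 104\right) = \left(-443\right) \left(-129\right) = 57147$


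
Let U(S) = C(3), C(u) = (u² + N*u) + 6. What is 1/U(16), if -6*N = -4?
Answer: 1/17 ≈ 0.058824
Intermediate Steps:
N = ⅔ (N = -⅙*(-4) = ⅔ ≈ 0.66667)
C(u) = 6 + u² + 2*u/3 (C(u) = (u² + 2*u/3) + 6 = 6 + u² + 2*u/3)
U(S) = 17 (U(S) = 6 + 3² + (⅔)*3 = 6 + 9 + 2 = 17)
1/U(16) = 1/17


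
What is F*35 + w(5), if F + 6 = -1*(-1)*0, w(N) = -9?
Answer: -219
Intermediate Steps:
F = -6 (F = -6 - 1*(-1)*0 = -6 + 1*0 = -6 + 0 = -6)
F*35 + w(5) = -6*35 - 9 = -210 - 9 = -219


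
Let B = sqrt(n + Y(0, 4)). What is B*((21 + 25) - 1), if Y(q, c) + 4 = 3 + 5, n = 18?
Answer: 45*sqrt(22) ≈ 211.07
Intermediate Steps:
Y(q, c) = 4 (Y(q, c) = -4 + (3 + 5) = -4 + 8 = 4)
B = sqrt(22) (B = sqrt(18 + 4) = sqrt(22) ≈ 4.6904)
B*((21 + 25) - 1) = sqrt(22)*((21 + 25) - 1) = sqrt(22)*(46 - 1) = sqrt(22)*45 = 45*sqrt(22)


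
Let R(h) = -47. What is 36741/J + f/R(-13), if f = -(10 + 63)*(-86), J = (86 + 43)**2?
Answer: -34248457/260709 ≈ -131.37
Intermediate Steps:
J = 16641 (J = 129**2 = 16641)
f = 6278 (f = -73*(-86) = -1*(-6278) = 6278)
36741/J + f/R(-13) = 36741/16641 + 6278/(-47) = 36741*(1/16641) + 6278*(-1/47) = 12247/5547 - 6278/47 = -34248457/260709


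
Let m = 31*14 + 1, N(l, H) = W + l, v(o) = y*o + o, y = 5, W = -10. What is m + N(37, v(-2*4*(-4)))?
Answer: 462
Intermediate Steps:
v(o) = 6*o (v(o) = 5*o + o = 6*o)
N(l, H) = -10 + l
m = 435 (m = 434 + 1 = 435)
m + N(37, v(-2*4*(-4))) = 435 + (-10 + 37) = 435 + 27 = 462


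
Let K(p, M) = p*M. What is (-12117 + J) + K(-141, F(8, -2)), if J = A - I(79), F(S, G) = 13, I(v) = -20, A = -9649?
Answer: -23579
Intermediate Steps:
K(p, M) = M*p
J = -9629 (J = -9649 - 1*(-20) = -9649 + 20 = -9629)
(-12117 + J) + K(-141, F(8, -2)) = (-12117 - 9629) + 13*(-141) = -21746 - 1833 = -23579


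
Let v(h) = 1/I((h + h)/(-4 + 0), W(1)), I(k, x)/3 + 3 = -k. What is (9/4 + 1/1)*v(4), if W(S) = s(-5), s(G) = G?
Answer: -13/12 ≈ -1.0833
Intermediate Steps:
W(S) = -5
I(k, x) = -9 - 3*k (I(k, x) = -9 + 3*(-k) = -9 - 3*k)
v(h) = 1/(-9 + 3*h/2) (v(h) = 1/(-9 - 3*(h + h)/(-4 + 0)) = 1/(-9 - 3*2*h/(-4)) = 1/(-9 - 3*2*h*(-1)/4) = 1/(-9 - (-3)*h/2) = 1/(-9 + 3*h/2))
(9/4 + 1/1)*v(4) = (9/4 + 1/1)*(2/(3*(-6 + 4))) = (9*(¼) + 1*1)*((⅔)/(-2)) = (9/4 + 1)*((⅔)*(-½)) = (13/4)*(-⅓) = -13/12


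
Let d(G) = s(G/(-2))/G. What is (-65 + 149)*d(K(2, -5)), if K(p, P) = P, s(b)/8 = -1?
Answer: 672/5 ≈ 134.40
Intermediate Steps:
s(b) = -8 (s(b) = 8*(-1) = -8)
d(G) = -8/G
(-65 + 149)*d(K(2, -5)) = (-65 + 149)*(-8/(-5)) = 84*(-8*(-1/5)) = 84*(8/5) = 672/5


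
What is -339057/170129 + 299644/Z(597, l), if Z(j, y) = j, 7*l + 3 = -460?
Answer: 50775717047/101567013 ≈ 499.92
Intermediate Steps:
l = -463/7 (l = -3/7 + (⅐)*(-460) = -3/7 - 460/7 = -463/7 ≈ -66.143)
-339057/170129 + 299644/Z(597, l) = -339057/170129 + 299644/597 = 50775717047/101567013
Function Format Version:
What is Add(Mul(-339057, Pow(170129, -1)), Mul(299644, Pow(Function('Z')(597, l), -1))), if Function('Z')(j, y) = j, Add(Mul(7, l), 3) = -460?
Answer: Rational(50775717047, 101567013) ≈ 499.92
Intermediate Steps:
l = Rational(-463, 7) (l = Add(Rational(-3, 7), Mul(Rational(1, 7), -460)) = Add(Rational(-3, 7), Rational(-460, 7)) = Rational(-463, 7) ≈ -66.143)
Add(Mul(-339057, Pow(170129, -1)), Mul(299644, Pow(Function('Z')(597, l), -1))) = Add(Mul(-339057, Pow(170129, -1)), Mul(299644, Pow(597, -1))) = Add(Mul(-339057, Rational(1, 170129)), Mul(299644, Rational(1, 597))) = Add(Rational(-339057, 170129), Rational(299644, 597)) = Rational(50775717047, 101567013)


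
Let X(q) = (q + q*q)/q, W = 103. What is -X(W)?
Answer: -104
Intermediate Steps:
X(q) = (q + q**2)/q
-X(W) = -(1 + 103) = -1*104 = -104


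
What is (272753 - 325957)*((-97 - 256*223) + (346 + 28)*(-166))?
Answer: 6345587876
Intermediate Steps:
(272753 - 325957)*((-97 - 256*223) + (346 + 28)*(-166)) = -53204*((-97 - 57088) + 374*(-166)) = -53204*(-57185 - 62084) = -53204*(-119269) = 6345587876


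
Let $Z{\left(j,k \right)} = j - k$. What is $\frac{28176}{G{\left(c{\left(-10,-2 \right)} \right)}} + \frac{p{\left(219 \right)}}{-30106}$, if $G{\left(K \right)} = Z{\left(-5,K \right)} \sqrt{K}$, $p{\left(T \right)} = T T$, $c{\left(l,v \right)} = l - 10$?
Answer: $- \frac{47961}{30106} - \frac{4696 i \sqrt{5}}{25} \approx -1.5931 - 420.02 i$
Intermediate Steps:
$c{\left(l,v \right)} = -10 + l$
$p{\left(T \right)} = T^{2}$
$G{\left(K \right)} = \sqrt{K} \left(-5 - K\right)$ ($G{\left(K \right)} = \left(-5 - K\right) \sqrt{K} = \sqrt{K} \left(-5 - K\right)$)
$\frac{28176}{G{\left(c{\left(-10,-2 \right)} \right)}} + \frac{p{\left(219 \right)}}{-30106} = \frac{28176}{\sqrt{-10 - 10} \left(-5 - \left(-10 - 10\right)\right)} + \frac{219^{2}}{-30106} = \frac{28176}{\sqrt{-20} \left(-5 - -20\right)} + 47961 \left(- \frac{1}{30106}\right) = \frac{28176}{2 i \sqrt{5} \left(-5 + 20\right)} - \frac{47961}{30106} = \frac{28176}{2 i \sqrt{5} \cdot 15} - \frac{47961}{30106} = \frac{28176}{30 i \sqrt{5}} - \frac{47961}{30106} = 28176 \left(- \frac{i \sqrt{5}}{150}\right) - \frac{47961}{30106} = - \frac{4696 i \sqrt{5}}{25} - \frac{47961}{30106} = - \frac{47961}{30106} - \frac{4696 i \sqrt{5}}{25}$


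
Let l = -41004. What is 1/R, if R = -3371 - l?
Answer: 1/37633 ≈ 2.6572e-5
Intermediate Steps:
R = 37633 (R = -3371 - 1*(-41004) = -3371 + 41004 = 37633)
1/R = 1/37633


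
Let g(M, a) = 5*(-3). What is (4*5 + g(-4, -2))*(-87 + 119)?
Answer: 160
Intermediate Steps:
g(M, a) = -15
(4*5 + g(-4, -2))*(-87 + 119) = (4*5 - 15)*(-87 + 119) = (20 - 15)*32 = 5*32 = 160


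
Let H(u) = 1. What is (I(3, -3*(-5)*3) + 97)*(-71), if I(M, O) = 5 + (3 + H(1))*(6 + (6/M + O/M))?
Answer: -13774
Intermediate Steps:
I(M, O) = 29 + 24/M + 4*O/M (I(M, O) = 5 + (3 + 1)*(6 + (6/M + O/M)) = 5 + 4*(6 + 6/M + O/M) = 5 + (24 + 24/M + 4*O/M) = 29 + 24/M + 4*O/M)
(I(3, -3*(-5)*3) + 97)*(-71) = ((24 + 4*(-3*(-5)*3) + 29*3)/3 + 97)*(-71) = ((24 + 4*(15*3) + 87)/3 + 97)*(-71) = ((24 + 4*45 + 87)/3 + 97)*(-71) = ((24 + 180 + 87)/3 + 97)*(-71) = ((⅓)*291 + 97)*(-71) = (97 + 97)*(-71) = 194*(-71) = -13774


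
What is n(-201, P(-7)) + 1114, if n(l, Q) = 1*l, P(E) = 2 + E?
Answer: 913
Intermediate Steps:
n(l, Q) = l
n(-201, P(-7)) + 1114 = -201 + 1114 = 913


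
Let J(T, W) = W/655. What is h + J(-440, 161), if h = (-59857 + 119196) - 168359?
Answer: -71407939/655 ≈ -1.0902e+5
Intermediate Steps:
J(T, W) = W/655 (J(T, W) = W*(1/655) = W/655)
h = -109020 (h = 59339 - 168359 = -109020)
h + J(-440, 161) = -109020 + (1/655)*161 = -109020 + 161/655 = -71407939/655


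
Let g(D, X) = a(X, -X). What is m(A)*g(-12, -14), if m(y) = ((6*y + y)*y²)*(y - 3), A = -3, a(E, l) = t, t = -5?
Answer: -5670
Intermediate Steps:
a(E, l) = -5
g(D, X) = -5
m(y) = 7*y³*(-3 + y) (m(y) = ((7*y)*y²)*(-3 + y) = (7*y³)*(-3 + y) = 7*y³*(-3 + y))
m(A)*g(-12, -14) = (7*(-3)³*(-3 - 3))*(-5) = (7*(-27)*(-6))*(-5) = 1134*(-5) = -5670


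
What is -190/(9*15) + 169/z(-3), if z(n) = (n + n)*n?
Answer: 431/54 ≈ 7.9815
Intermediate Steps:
z(n) = 2*n**2 (z(n) = (2*n)*n = 2*n**2)
-190/(9*15) + 169/z(-3) = -190/(9*15) + 169/((2*(-3)**2)) = -190/135 + 169/((2*9)) = -190*1/135 + 169/18 = -38/27 + 169*(1/18) = -38/27 + 169/18 = 431/54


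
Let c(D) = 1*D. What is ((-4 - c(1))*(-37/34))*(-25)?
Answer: -4625/34 ≈ -136.03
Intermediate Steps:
c(D) = D
((-4 - c(1))*(-37/34))*(-25) = ((-4 - 1*1)*(-37/34))*(-25) = ((-4 - 1)*(-37*1/34))*(-25) = -5*(-37/34)*(-25) = (185/34)*(-25) = -4625/34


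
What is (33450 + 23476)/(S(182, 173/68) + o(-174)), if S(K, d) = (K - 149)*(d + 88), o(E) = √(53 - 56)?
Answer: 262169049736/13760844211 - 263225824*I*√3/41282532633 ≈ 19.052 - 0.011044*I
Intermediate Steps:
o(E) = I*√3 (o(E) = √(-3) = I*√3)
S(K, d) = (-149 + K)*(88 + d)
(33450 + 23476)/(S(182, 173/68) + o(-174)) = (33450 + 23476)/((-13112 - 25777/68 + 88*182 + 182*(173/68)) + I*√3) = 56926/((-13112 - 25777/68 + 16016 + 182*(173*(1/68))) + I*√3) = 56926/((-13112 - 149*173/68 + 16016 + 182*(173/68)) + I*√3) = 56926/((-13112 - 25777/68 + 16016 + 15743/34) + I*√3) = 56926/(203181/68 + I*√3)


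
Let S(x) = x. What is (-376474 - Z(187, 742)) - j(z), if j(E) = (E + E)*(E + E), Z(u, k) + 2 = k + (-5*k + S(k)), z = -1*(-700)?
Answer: -2334246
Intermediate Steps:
z = 700
Z(u, k) = -2 - 3*k (Z(u, k) = -2 + (k + (-5*k + k)) = -2 + (k - 4*k) = -2 - 3*k)
j(E) = 4*E**2 (j(E) = (2*E)*(2*E) = 4*E**2)
(-376474 - Z(187, 742)) - j(z) = (-376474 - (-2 - 3*742)) - 4*700**2 = (-376474 - (-2 - 2226)) - 4*490000 = (-376474 - 1*(-2228)) - 1*1960000 = (-376474 + 2228) - 1960000 = -374246 - 1960000 = -2334246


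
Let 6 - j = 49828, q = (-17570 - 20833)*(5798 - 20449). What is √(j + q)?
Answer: √562592531 ≈ 23719.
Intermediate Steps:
q = 562642353 (q = -38403*(-14651) = 562642353)
j = -49822 (j = 6 - 1*49828 = 6 - 49828 = -49822)
√(j + q) = √(-49822 + 562642353) = √562592531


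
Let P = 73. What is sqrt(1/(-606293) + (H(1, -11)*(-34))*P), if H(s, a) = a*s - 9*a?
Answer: I*sqrt(80287799943657477)/606293 ≈ 467.35*I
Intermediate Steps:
H(s, a) = -9*a + a*s
sqrt(1/(-606293) + (H(1, -11)*(-34))*P) = sqrt(1/(-606293) + (-11*(-9 + 1)*(-34))*73) = sqrt(-1/606293 + (-11*(-8)*(-34))*73) = sqrt(-1/606293 + (88*(-34))*73) = sqrt(-1/606293 - 2992*73) = sqrt(-1/606293 - 218416) = sqrt(-132424091889/606293) = I*sqrt(80287799943657477)/606293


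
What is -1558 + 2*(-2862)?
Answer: -7282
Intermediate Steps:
-1558 + 2*(-2862) = -1558 - 5724 = -7282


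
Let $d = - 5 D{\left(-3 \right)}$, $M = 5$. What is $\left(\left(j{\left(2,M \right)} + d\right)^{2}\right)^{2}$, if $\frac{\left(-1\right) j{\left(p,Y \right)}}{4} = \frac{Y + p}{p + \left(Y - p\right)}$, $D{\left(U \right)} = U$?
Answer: $\frac{4879681}{625} \approx 7807.5$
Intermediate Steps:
$d = 15$ ($d = \left(-5\right) \left(-3\right) = 15$)
$j{\left(p,Y \right)} = - \frac{4 \left(Y + p\right)}{Y}$ ($j{\left(p,Y \right)} = - 4 \frac{Y + p}{p + \left(Y - p\right)} = - 4 \frac{Y + p}{Y} = - \frac{4 \left(Y + p\right)}{Y}$)
$\left(\left(j{\left(2,M \right)} + d\right)^{2}\right)^{2} = \left(\left(\left(-4 - \frac{8}{5}\right) + 15\right)^{2}\right)^{2} = \left(\left(- \frac{28}{5} + 15\right)^{2}\right)^{2} = \left(\left(\frac{47}{5}\right)^{2}\right)^{2} = \left(\frac{2209}{25}\right)^{2} = \frac{4879681}{625}$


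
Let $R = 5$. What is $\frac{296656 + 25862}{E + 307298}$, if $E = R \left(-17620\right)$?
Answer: $\frac{7679}{5219} \approx 1.4714$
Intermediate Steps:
$E = -88100$ ($E = 5 \left(-17620\right) = -88100$)
$\frac{296656 + 25862}{E + 307298} = \frac{296656 + 25862}{-88100 + 307298} = \frac{322518}{219198} = 322518 \cdot \frac{1}{219198} = \frac{7679}{5219}$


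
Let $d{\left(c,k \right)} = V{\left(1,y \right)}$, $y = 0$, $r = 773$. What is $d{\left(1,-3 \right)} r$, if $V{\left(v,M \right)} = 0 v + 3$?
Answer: $2319$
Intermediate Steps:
$V{\left(v,M \right)} = 3$ ($V{\left(v,M \right)} = 0 + 3 = 3$)
$d{\left(c,k \right)} = 3$
$d{\left(1,-3 \right)} r = 3 \cdot 773 = 2319$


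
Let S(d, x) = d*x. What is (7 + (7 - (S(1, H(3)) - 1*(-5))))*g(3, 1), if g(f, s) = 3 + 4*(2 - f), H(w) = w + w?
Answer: -3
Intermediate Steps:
H(w) = 2*w
g(f, s) = 11 - 4*f (g(f, s) = 3 + (8 - 4*f) = 11 - 4*f)
(7 + (7 - (S(1, H(3)) - 1*(-5))))*g(3, 1) = (7 + (7 - (1*(2*3) - 1*(-5))))*(11 - 4*3) = (7 + (7 - (1*6 + 5)))*(11 - 12) = (7 + (7 - (6 + 5)))*(-1) = (7 + (7 - 1*11))*(-1) = (7 + (7 - 11))*(-1) = (7 - 4)*(-1) = 3*(-1) = -3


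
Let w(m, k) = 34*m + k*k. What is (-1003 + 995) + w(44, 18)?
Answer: 1812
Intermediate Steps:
w(m, k) = k² + 34*m (w(m, k) = 34*m + k² = k² + 34*m)
(-1003 + 995) + w(44, 18) = (-1003 + 995) + (18² + 34*44) = -8 + (324 + 1496) = -8 + 1820 = 1812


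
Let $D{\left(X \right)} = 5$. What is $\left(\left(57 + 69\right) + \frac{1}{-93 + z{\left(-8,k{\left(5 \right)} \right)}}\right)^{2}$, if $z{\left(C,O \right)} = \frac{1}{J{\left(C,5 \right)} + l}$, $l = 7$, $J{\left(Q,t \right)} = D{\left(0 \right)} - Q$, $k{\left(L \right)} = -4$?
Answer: $\frac{54856197796}{3455881} \approx 15873.0$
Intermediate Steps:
$J{\left(Q,t \right)} = 5 - Q$
$z{\left(C,O \right)} = \frac{1}{12 - C}$ ($z{\left(C,O \right)} = \frac{1}{\left(5 - C\right) + 7} = \frac{1}{12 - C}$)
$\left(\left(57 + 69\right) + \frac{1}{-93 + z{\left(-8,k{\left(5 \right)} \right)}}\right)^{2} = \left(\left(57 + 69\right) + \frac{1}{-93 - \frac{1}{-12 - 8}}\right)^{2} = \left(126 + \frac{1}{-93 - \frac{1}{-20}}\right)^{2} = \left(126 + \frac{1}{-93 - - \frac{1}{20}}\right)^{2} = \left(126 + \frac{1}{-93 + \frac{1}{20}}\right)^{2} = \left(126 + \frac{1}{- \frac{1859}{20}}\right)^{2} = \left(126 - \frac{20}{1859}\right)^{2} = \left(\frac{234214}{1859}\right)^{2} = \frac{54856197796}{3455881}$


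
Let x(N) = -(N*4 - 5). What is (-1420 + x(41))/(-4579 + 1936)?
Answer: 1579/2643 ≈ 0.59743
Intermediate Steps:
x(N) = 5 - 4*N (x(N) = -(4*N - 5) = -(-5 + 4*N) = 5 - 4*N)
(-1420 + x(41))/(-4579 + 1936) = (-1420 + (5 - 4*41))/(-4579 + 1936) = (-1420 + (5 - 164))/(-2643) = (-1420 - 159)*(-1/2643) = -1579*(-1/2643) = 1579/2643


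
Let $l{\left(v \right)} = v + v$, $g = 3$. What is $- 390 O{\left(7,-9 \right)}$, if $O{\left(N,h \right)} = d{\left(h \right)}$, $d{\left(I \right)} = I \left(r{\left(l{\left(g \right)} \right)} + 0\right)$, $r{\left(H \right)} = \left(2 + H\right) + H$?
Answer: $49140$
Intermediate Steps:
$l{\left(v \right)} = 2 v$
$r{\left(H \right)} = 2 + 2 H$
$d{\left(I \right)} = 14 I$ ($d{\left(I \right)} = I \left(\left(2 + 2 \cdot 2 \cdot 3\right) + 0\right) = I \left(\left(2 + 2 \cdot 6\right) + 0\right) = I \left(\left(2 + 12\right) + 0\right) = I \left(14 + 0\right) = I 14 = 14 I$)
$O{\left(N,h \right)} = 14 h$
$- 390 O{\left(7,-9 \right)} = - 390 \cdot 14 \left(-9\right) = \left(-390\right) \left(-126\right) = 49140$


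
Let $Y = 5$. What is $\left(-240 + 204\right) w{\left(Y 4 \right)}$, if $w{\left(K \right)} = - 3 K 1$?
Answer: $2160$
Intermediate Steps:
$w{\left(K \right)} = - 3 K$
$\left(-240 + 204\right) w{\left(Y 4 \right)} = \left(-240 + 204\right) \left(- 3 \cdot 5 \cdot 4\right) = - 36 \left(\left(-3\right) 20\right) = \left(-36\right) \left(-60\right) = 2160$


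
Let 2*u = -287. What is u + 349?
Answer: 411/2 ≈ 205.50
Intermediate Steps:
u = -287/2 (u = (½)*(-287) = -287/2 ≈ -143.50)
u + 349 = -287/2 + 349 = 411/2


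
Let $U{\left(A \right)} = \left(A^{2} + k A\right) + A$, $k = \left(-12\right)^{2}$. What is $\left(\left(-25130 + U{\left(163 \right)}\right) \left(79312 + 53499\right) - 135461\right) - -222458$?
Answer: $3330190011$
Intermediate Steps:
$k = 144$
$U{\left(A \right)} = A^{2} + 145 A$ ($U{\left(A \right)} = \left(A^{2} + 144 A\right) + A = A^{2} + 145 A$)
$\left(\left(-25130 + U{\left(163 \right)}\right) \left(79312 + 53499\right) - 135461\right) - -222458 = \left(\left(-25130 + 163 \left(145 + 163\right)\right) \left(79312 + 53499\right) - 135461\right) - -222458 = \left(\left(-25130 + 163 \cdot 308\right) 132811 - 135461\right) + 222458 = \left(\left(-25130 + 50204\right) 132811 - 135461\right) + 222458 = \left(25074 \cdot 132811 - 135461\right) + 222458 = \left(3330103014 - 135461\right) + 222458 = 3329967553 + 222458 = 3330190011$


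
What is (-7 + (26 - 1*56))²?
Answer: 1369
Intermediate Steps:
(-7 + (26 - 1*56))² = (-7 + (26 - 56))² = (-7 - 30)² = (-37)² = 1369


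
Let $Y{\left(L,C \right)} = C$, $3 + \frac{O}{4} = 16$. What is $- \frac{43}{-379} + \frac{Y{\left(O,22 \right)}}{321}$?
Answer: $\frac{22141}{121659} \approx 0.18199$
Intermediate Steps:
$O = 52$ ($O = -12 + 4 \cdot 16 = -12 + 64 = 52$)
$- \frac{43}{-379} + \frac{Y{\left(O,22 \right)}}{321} = - \frac{43}{-379} + \frac{22}{321} = \left(-43\right) \left(- \frac{1}{379}\right) + 22 \cdot \frac{1}{321} = \frac{43}{379} + \frac{22}{321} = \frac{22141}{121659}$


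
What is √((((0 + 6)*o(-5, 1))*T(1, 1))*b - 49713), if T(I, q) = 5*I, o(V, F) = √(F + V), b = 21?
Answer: √(-49713 + 1260*I) ≈ 2.825 + 222.98*I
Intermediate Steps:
√((((0 + 6)*o(-5, 1))*T(1, 1))*b - 49713) = √((((0 + 6)*√(1 - 5))*(5*1))*21 - 49713) = √(((6*√(-4))*5)*21 - 49713) = √(((6*(2*I))*5)*21 - 49713) = √(((12*I)*5)*21 - 49713) = √((60*I)*21 - 49713) = √(1260*I - 49713) = √(-49713 + 1260*I)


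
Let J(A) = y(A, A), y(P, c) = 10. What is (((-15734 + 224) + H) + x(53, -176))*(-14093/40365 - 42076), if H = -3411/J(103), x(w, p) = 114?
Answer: 89093589523681/134550 ≈ 6.6216e+8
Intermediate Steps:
J(A) = 10
H = -3411/10 ≈ -341.10
(((-15734 + 224) + H) + x(53, -176))*(-14093/40365 - 42076) = (((-15734 + 224) - 3411/10) + 114)*(-14093/40365 - 42076) = ((-15510 - 3411/10) + 114)*(-14093*1/40365 - 42076) = (-158511/10 + 114)*(-14093/40365 - 42076) = -157371/10*(-1698411833/40365) = 89093589523681/134550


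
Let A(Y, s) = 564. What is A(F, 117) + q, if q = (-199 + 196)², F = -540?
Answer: 573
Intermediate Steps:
q = 9 (q = (-3)² = 9)
A(F, 117) + q = 564 + 9 = 573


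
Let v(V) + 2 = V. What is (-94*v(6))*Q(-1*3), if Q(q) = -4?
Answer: 1504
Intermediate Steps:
v(V) = -2 + V
(-94*v(6))*Q(-1*3) = -94*(-2 + 6)*(-4) = -94*4*(-4) = -376*(-4) = 1504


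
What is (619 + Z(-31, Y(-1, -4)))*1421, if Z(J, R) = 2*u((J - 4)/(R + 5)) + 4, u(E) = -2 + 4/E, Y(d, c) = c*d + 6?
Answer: 874727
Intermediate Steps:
Y(d, c) = 6 + c*d
Z(J, R) = 8*(5 + R)/(-4 + J) (Z(J, R) = 2*(-2 + 4/(((J - 4)/(R + 5)))) + 4 = 2*(-2 + 4/(((-4 + J)/(5 + R)))) + 4 = 2*(-2 + 4*((5 + R)/(-4 + J))) + 4 = 2*(-2 + 4*(5 + R)/(-4 + J)) + 4 = (-4 + 8*(5 + R)/(-4 + J)) + 4 = 8*(5 + R)/(-4 + J))
(619 + Z(-31, Y(-1, -4)))*1421 = (619 + 8*(5 + (6 - 4*(-1)))/(-4 - 31))*1421 = (619 + 8*(5 + (6 + 4))/(-35))*1421 = (619 + 8*(-1/35)*(5 + 10))*1421 = (619 + 8*(-1/35)*15)*1421 = (619 - 24/7)*1421 = (4309/7)*1421 = 874727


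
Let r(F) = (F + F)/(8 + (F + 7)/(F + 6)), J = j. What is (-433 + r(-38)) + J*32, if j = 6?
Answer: -71599/287 ≈ -249.47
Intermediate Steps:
J = 6
r(F) = 2*F/(8 + (7 + F)/(6 + F)) (r(F) = (2*F)/(8 + (7 + F)/(6 + F)) = 2*F/(8 + (7 + F)/(6 + F)))
(-433 + r(-38)) + J*32 = (-433 + 2*(-38)*(6 - 38)/(55 + 9*(-38))) + 6*32 = (-433 + 2*(-38)*(-32)/(55 - 342)) + 192 = (-433 + 2*(-38)*(-32)/(-287)) + 192 = (-433 + 2*(-38)*(-1/287)*(-32)) + 192 = (-433 - 2432/287) + 192 = -126703/287 + 192 = -71599/287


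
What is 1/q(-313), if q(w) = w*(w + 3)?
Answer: 1/97030 ≈ 1.0306e-5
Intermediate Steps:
q(w) = w*(3 + w)
1/q(-313) = 1/(-313*(3 - 313)) = 1/(-313*(-310)) = 1/97030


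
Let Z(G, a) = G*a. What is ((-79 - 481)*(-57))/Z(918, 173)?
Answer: 5320/26469 ≈ 0.20099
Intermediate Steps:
((-79 - 481)*(-57))/Z(918, 173) = ((-79 - 481)*(-57))/((918*173)) = -560*(-57)/158814 = 31920*(1/158814) = 5320/26469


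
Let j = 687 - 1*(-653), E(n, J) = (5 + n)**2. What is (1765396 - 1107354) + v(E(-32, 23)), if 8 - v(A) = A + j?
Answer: 655981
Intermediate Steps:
j = 1340 (j = 687 + 653 = 1340)
v(A) = -1332 - A (v(A) = 8 - (A + 1340) = 8 - (1340 + A) = 8 + (-1340 - A) = -1332 - A)
(1765396 - 1107354) + v(E(-32, 23)) = (1765396 - 1107354) + (-1332 - (5 - 32)**2) = 658042 + (-1332 - 1*(-27)**2) = 658042 + (-1332 - 1*729) = 658042 + (-1332 - 729) = 658042 - 2061 = 655981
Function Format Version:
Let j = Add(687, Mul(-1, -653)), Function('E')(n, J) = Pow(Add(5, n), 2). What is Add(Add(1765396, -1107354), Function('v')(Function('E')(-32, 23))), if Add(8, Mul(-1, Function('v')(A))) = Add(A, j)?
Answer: 655981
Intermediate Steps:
j = 1340 (j = Add(687, 653) = 1340)
Function('v')(A) = Add(-1332, Mul(-1, A)) (Function('v')(A) = Add(8, Mul(-1, Add(A, 1340))) = Add(8, Mul(-1, Add(1340, A))) = Add(8, Add(-1340, Mul(-1, A))) = Add(-1332, Mul(-1, A)))
Add(Add(1765396, -1107354), Function('v')(Function('E')(-32, 23))) = Add(Add(1765396, -1107354), Add(-1332, Mul(-1, Pow(Add(5, -32), 2)))) = Add(658042, Add(-1332, Mul(-1, Pow(-27, 2)))) = Add(658042, Add(-1332, Mul(-1, 729))) = Add(658042, Add(-1332, -729)) = Add(658042, -2061) = 655981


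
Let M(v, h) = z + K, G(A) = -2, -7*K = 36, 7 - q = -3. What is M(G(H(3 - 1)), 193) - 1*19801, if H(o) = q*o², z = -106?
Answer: -139385/7 ≈ -19912.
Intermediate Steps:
q = 10 (q = 7 - 1*(-3) = 7 + 3 = 10)
K = -36/7 (K = -⅐*36 = -36/7 ≈ -5.1429)
H(o) = 10*o²
M(v, h) = -778/7 (M(v, h) = -106 - 36/7 = -778/7)
M(G(H(3 - 1)), 193) - 1*19801 = -778/7 - 1*19801 = -778/7 - 19801 = -139385/7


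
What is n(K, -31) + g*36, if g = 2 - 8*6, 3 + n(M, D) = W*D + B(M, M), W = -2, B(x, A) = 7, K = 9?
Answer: -1590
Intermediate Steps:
n(M, D) = 4 - 2*D (n(M, D) = -3 + (-2*D + 7) = -3 + (7 - 2*D) = 4 - 2*D)
g = -46 (g = 2 - 48 = -46)
n(K, -31) + g*36 = (4 - 2*(-31)) - 46*36 = (4 + 62) - 1656 = 66 - 1656 = -1590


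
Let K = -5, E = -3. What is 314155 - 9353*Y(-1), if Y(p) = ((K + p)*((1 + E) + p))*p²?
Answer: 145801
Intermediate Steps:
Y(p) = p²*(-5 + p)*(-2 + p) (Y(p) = ((-5 + p)*((1 - 3) + p))*p² = ((-5 + p)*(-2 + p))*p² = p²*(-5 + p)*(-2 + p))
314155 - 9353*Y(-1) = 314155 - 9353*(-1)²*(10 + (-1)² - 7*(-1)) = 314155 - 9353*1*(10 + 1 + 7) = 314155 - 9353*1*18 = 314155 - 9353*18 = 314155 - 1*168354 = 314155 - 168354 = 145801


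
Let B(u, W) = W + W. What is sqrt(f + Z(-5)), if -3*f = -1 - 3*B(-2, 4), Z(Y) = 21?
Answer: 2*sqrt(66)/3 ≈ 5.4160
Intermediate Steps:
B(u, W) = 2*W
f = 25/3 (f = -(-1 - 6*4)/3 = -(-1 - 3*8)/3 = -(-1 - 24)/3 = -1/3*(-25) = 25/3 ≈ 8.3333)
sqrt(f + Z(-5)) = sqrt(25/3 + 21) = sqrt(88/3) = 2*sqrt(66)/3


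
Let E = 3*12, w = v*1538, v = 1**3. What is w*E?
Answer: 55368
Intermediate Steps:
v = 1
w = 1538 (w = 1*1538 = 1538)
E = 36
w*E = 1538*36 = 55368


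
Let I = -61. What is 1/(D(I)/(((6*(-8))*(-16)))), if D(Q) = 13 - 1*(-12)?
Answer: 768/25 ≈ 30.720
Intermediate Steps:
D(Q) = 25 (D(Q) = 13 + 12 = 25)
1/(D(I)/(((6*(-8))*(-16)))) = 1/(25/(((6*(-8))*(-16)))) = 1/(25/((-48*(-16)))) = 1/(25/768) = 768/25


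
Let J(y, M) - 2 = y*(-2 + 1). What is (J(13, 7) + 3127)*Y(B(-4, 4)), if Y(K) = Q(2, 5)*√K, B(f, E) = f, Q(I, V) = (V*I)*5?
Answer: 311600*I ≈ 3.116e+5*I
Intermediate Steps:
Q(I, V) = 5*I*V (Q(I, V) = (I*V)*5 = 5*I*V)
J(y, M) = 2 - y (J(y, M) = 2 + y*(-2 + 1) = 2 + y*(-1) = 2 - y)
Y(K) = 50*√K (Y(K) = (5*2*5)*√K = 50*√K)
(J(13, 7) + 3127)*Y(B(-4, 4)) = ((2 - 1*13) + 3127)*(50*√(-4)) = ((2 - 13) + 3127)*(50*(2*I)) = (-11 + 3127)*(100*I) = 3116*(100*I) = 311600*I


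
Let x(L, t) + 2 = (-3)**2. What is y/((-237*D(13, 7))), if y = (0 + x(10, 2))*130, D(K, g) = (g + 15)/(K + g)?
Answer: -9100/2607 ≈ -3.4906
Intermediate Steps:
D(K, g) = (15 + g)/(K + g)
x(L, t) = 7 (x(L, t) = -2 + (-3)**2 = -2 + 9 = 7)
y = 910 (y = (0 + 7)*130 = 7*130 = 910)
y/((-237*D(13, 7))) = 910/((-237*(15 + 7)/(13 + 7))) = 910/((-237*22/20)) = 910/((-237*11/10)) = 910/(-2607/10) = 910*(-10/2607) = -9100/2607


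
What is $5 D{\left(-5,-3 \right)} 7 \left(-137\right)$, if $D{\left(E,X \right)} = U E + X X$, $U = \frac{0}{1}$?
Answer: $-43155$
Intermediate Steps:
$U = 0$ ($U = 0 \cdot 1 = 0$)
$D{\left(E,X \right)} = X^{2}$ ($D{\left(E,X \right)} = 0 E + X X = 0 + X^{2} = X^{2}$)
$5 D{\left(-5,-3 \right)} 7 \left(-137\right) = 5 \left(-3\right)^{2} \cdot 7 \left(-137\right) = 5 \cdot 9 \cdot 7 \left(-137\right) = 45 \cdot 7 \left(-137\right) = 315 \left(-137\right) = -43155$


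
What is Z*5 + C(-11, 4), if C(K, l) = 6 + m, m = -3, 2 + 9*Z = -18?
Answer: -73/9 ≈ -8.1111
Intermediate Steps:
Z = -20/9 (Z = -2/9 + (1/9)*(-18) = -2/9 - 2 = -20/9 ≈ -2.2222)
C(K, l) = 3 (C(K, l) = 6 - 3 = 3)
Z*5 + C(-11, 4) = -20/9*5 + 3 = -100/9 + 3 = -73/9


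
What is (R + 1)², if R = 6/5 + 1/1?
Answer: 256/25 ≈ 10.240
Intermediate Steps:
R = 11/5 (R = 6*(⅕) + 1*1 = 6/5 + 1 = 11/5 ≈ 2.2000)
(R + 1)² = (11/5 + 1)² = (16/5)² = 256/25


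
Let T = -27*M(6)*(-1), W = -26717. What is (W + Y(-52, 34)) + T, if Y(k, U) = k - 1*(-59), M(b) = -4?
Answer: -26818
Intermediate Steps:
Y(k, U) = 59 + k (Y(k, U) = k + 59 = 59 + k)
T = -108 (T = -27*(-4)*(-1) = 108*(-1) = -108)
(W + Y(-52, 34)) + T = (-26717 + (59 - 52)) - 108 = (-26717 + 7) - 108 = -26710 - 108 = -26818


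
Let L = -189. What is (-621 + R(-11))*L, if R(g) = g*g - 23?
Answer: 98847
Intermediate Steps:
R(g) = -23 + g² (R(g) = g² - 23 = -23 + g²)
(-621 + R(-11))*L = (-621 + (-23 + (-11)²))*(-189) = (-621 + (-23 + 121))*(-189) = (-621 + 98)*(-189) = -523*(-189) = 98847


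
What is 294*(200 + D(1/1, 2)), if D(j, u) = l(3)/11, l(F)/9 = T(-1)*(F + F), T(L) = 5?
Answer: 726180/11 ≈ 66016.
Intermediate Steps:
l(F) = 90*F (l(F) = 9*(5*(F + F)) = 9*(5*(2*F)) = 9*(10*F) = 90*F)
D(j, u) = 270/11 (D(j, u) = (90*3)/11 = 270*(1/11) = 270/11)
294*(200 + D(1/1, 2)) = 294*(200 + 270/11) = 294*(2470/11) = 726180/11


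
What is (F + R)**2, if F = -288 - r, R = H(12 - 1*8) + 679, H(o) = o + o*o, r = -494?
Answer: 819025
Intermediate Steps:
H(o) = o + o**2
R = 699 (R = (12 - 1*8)*(1 + (12 - 1*8)) + 679 = (12 - 8)*(1 + (12 - 8)) + 679 = 4*(1 + 4) + 679 = 4*5 + 679 = 20 + 679 = 699)
F = 206 (F = -288 - 1*(-494) = -288 + 494 = 206)
(F + R)**2 = (206 + 699)**2 = 905**2 = 819025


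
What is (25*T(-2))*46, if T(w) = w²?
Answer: 4600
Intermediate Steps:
(25*T(-2))*46 = (25*(-2)²)*46 = (25*4)*46 = 100*46 = 4600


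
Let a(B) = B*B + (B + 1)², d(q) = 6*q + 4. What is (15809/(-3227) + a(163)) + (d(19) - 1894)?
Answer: 166784594/3227 ≈ 51684.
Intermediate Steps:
d(q) = 4 + 6*q
a(B) = B² + (1 + B)²
(15809/(-3227) + a(163)) + (d(19) - 1894) = (15809/(-3227) + (163² + (1 + 163)²)) + ((4 + 6*19) - 1894) = (15809*(-1/3227) + (26569 + 164²)) + ((4 + 114) - 1894) = (-15809/3227 + (26569 + 26896)) + (118 - 1894) = (-15809/3227 + 53465) - 1776 = 172515746/3227 - 1776 = 166784594/3227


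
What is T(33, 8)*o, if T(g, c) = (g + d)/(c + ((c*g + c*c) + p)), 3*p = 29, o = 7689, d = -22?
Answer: 253737/1037 ≈ 244.68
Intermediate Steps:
p = 29/3 (p = (1/3)*29 = 29/3 ≈ 9.6667)
T(g, c) = (-22 + g)/(29/3 + c + c**2 + c*g) (T(g, c) = (g - 22)/(c + ((c*g + c*c) + 29/3)) = (-22 + g)/(c + ((c*g + c**2) + 29/3)) = (-22 + g)/(c + ((c**2 + c*g) + 29/3)) = (-22 + g)/(c + (29/3 + c**2 + c*g)) = (-22 + g)/(29/3 + c + c**2 + c*g))
T(33, 8)*o = (3*(-22 + 33)/(29 + 3*8 + 3*8**2 + 3*8*33))*7689 = (3*11/(29 + 24 + 3*64 + 792))*7689 = (3*11/(29 + 24 + 192 + 792))*7689 = (3*11/1037)*7689 = (3*(1/1037)*11)*7689 = (33/1037)*7689 = 253737/1037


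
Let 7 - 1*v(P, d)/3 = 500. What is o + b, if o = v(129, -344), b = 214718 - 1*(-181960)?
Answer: 395199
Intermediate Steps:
b = 396678 (b = 214718 + 181960 = 396678)
v(P, d) = -1479 (v(P, d) = 21 - 3*500 = 21 - 1500 = -1479)
o = -1479
o + b = -1479 + 396678 = 395199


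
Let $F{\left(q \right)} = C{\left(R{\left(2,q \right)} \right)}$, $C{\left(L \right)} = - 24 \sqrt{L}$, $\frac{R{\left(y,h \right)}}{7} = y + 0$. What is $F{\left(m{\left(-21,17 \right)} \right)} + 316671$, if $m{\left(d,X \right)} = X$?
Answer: $316671 - 24 \sqrt{14} \approx 3.1658 \cdot 10^{5}$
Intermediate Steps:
$R{\left(y,h \right)} = 7 y$ ($R{\left(y,h \right)} = 7 \left(y + 0\right) = 7 y$)
$F{\left(q \right)} = - 24 \sqrt{14}$ ($F{\left(q \right)} = - 24 \sqrt{7 \cdot 2} = - 24 \sqrt{14}$)
$F{\left(m{\left(-21,17 \right)} \right)} + 316671 = - 24 \sqrt{14} + 316671 = 316671 - 24 \sqrt{14}$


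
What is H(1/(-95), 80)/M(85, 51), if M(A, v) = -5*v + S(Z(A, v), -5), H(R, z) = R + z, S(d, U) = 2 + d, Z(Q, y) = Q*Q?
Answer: 2533/220780 ≈ 0.011473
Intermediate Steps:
Z(Q, y) = Q**2
M(A, v) = 2 + A**2 - 5*v (M(A, v) = -5*v + (2 + A**2) = 2 + A**2 - 5*v)
H(1/(-95), 80)/M(85, 51) = (1/(-95) + 80)/(2 + 85**2 - 5*51) = (-1/95 + 80)/(2 + 7225 - 255) = (7599/95)/6972 = (7599/95)*(1/6972) = 2533/220780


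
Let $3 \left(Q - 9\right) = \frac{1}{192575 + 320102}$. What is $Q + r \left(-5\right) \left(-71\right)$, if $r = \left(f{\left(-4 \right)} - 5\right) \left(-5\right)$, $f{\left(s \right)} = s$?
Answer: $\frac{24583887505}{1538031} \approx 15984.0$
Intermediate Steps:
$Q = \frac{13842280}{1538031}$ ($Q = 9 + \frac{1}{3 \left(192575 + 320102\right)} = 9 + \frac{1}{3 \cdot 512677} = 9 + \frac{1}{3} \cdot \frac{1}{512677} = 9 + \frac{1}{1538031} = \frac{13842280}{1538031} \approx 9.0$)
$r = 45$ ($r = \left(-4 - 5\right) \left(-5\right) = \left(-9\right) \left(-5\right) = 45$)
$Q + r \left(-5\right) \left(-71\right) = \frac{13842280}{1538031} + 45 \left(-5\right) \left(-71\right) = \frac{13842280}{1538031} - -15975 = \frac{13842280}{1538031} + 15975 = \frac{24583887505}{1538031}$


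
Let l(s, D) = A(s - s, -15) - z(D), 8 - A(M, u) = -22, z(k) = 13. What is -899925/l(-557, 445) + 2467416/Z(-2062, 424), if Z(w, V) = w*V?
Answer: -98354446809/1857862 ≈ -52940.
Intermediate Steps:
Z(w, V) = V*w
A(M, u) = 30 (A(M, u) = 8 - 1*(-22) = 8 + 22 = 30)
l(s, D) = 17 (l(s, D) = 30 - 1*13 = 30 - 13 = 17)
-899925/l(-557, 445) + 2467416/Z(-2062, 424) = -899925/17 + 2467416/((424*(-2062))) = -899925*1/17 + 2467416/(-874288) = -899925/17 + 2467416*(-1/874288) = -899925/17 - 308427/109286 = -98354446809/1857862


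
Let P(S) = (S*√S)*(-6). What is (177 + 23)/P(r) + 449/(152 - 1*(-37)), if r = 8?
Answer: 449/189 - 25*√2/24 ≈ 0.90252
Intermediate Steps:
P(S) = -6*S^(3/2) (P(S) = S^(3/2)*(-6) = -6*S^(3/2))
(177 + 23)/P(r) + 449/(152 - 1*(-37)) = (177 + 23)/((-96*√2)) + 449/(152 - 1*(-37)) = 200/((-96*√2)) + 449/(152 + 37) = 200/((-96*√2)) + 449/189 = 200*(-√2/192) + 449*(1/189) = -25*√2/24 + 449/189 = 449/189 - 25*√2/24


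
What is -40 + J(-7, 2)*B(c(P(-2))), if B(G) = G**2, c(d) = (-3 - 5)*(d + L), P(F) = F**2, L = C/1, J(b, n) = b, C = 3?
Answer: -21992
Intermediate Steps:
L = 3 (L = 3/1 = 3*1 = 3)
c(d) = -24 - 8*d (c(d) = (-3 - 5)*(d + 3) = -8*(3 + d) = -24 - 8*d)
-40 + J(-7, 2)*B(c(P(-2))) = -40 - 7*(-24 - 8*(-2)**2)**2 = -40 - 7*(-24 - 8*4)**2 = -40 - 7*(-24 - 32)**2 = -40 - 7*(-56)**2 = -40 - 7*3136 = -40 - 21952 = -21992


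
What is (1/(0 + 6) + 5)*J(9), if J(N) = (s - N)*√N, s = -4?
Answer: -403/2 ≈ -201.50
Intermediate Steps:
J(N) = √N*(-4 - N) (J(N) = (-4 - N)*√N = √N*(-4 - N))
(1/(0 + 6) + 5)*J(9) = (1/(0 + 6) + 5)*(√9*(-4 - 1*9)) = (1/6 + 5)*(3*(-4 - 9)) = (⅙ + 5)*(3*(-13)) = (31/6)*(-39) = -403/2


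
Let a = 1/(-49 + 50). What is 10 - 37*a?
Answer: -27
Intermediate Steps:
a = 1 (a = 1/1 = 1)
10 - 37*a = 10 - 37*1 = 10 - 37 = -27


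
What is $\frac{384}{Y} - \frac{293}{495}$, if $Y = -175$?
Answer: $- \frac{48271}{17325} \approx -2.7862$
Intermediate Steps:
$\frac{384}{Y} - \frac{293}{495} = \frac{384}{-175} - \frac{293}{495} = 384 \left(- \frac{1}{175}\right) - \frac{293}{495} = - \frac{384}{175} - \frac{293}{495} = - \frac{48271}{17325}$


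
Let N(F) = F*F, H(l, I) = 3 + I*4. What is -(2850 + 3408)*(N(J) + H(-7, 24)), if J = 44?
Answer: -12735030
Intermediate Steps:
H(l, I) = 3 + 4*I
N(F) = F²
-(2850 + 3408)*(N(J) + H(-7, 24)) = -(2850 + 3408)*(44² + (3 + 4*24)) = -6258*(1936 + (3 + 96)) = -6258*(1936 + 99) = -6258*2035 = -1*12735030 = -12735030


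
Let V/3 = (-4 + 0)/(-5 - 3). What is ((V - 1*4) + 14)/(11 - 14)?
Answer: -23/6 ≈ -3.8333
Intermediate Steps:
V = 3/2 (V = 3*((-4 + 0)/(-5 - 3)) = 3*(-4/(-8)) = 3*(-4*(-⅛)) = 3*(½) = 3/2 ≈ 1.5000)
((V - 1*4) + 14)/(11 - 14) = ((3/2 - 1*4) + 14)/(11 - 14) = ((3/2 - 4) + 14)/(-3) = (-5/2 + 14)*(-⅓) = (23/2)*(-⅓) = -23/6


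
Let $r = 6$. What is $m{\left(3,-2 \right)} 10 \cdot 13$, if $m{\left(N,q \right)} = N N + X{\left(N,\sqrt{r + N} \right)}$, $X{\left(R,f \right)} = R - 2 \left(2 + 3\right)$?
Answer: $260$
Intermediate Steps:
$X{\left(R,f \right)} = -10 + R$ ($X{\left(R,f \right)} = R - 2 \cdot 5 = R - 10 = -10 + R$)
$m{\left(N,q \right)} = -10 + N + N^{2}$ ($m{\left(N,q \right)} = N N + \left(-10 + N\right) = N^{2} + \left(-10 + N\right) = -10 + N + N^{2}$)
$m{\left(3,-2 \right)} 10 \cdot 13 = \left(-10 + 3 + 3^{2}\right) 10 \cdot 13 = \left(-10 + 3 + 9\right) 10 \cdot 13 = 2 \cdot 10 \cdot 13 = 20 \cdot 13 = 260$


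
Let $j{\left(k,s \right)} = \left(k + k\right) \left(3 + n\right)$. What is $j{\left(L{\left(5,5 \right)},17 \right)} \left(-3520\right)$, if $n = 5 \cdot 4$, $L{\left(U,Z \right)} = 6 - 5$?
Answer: $-161920$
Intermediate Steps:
$L{\left(U,Z \right)} = 1$
$n = 20$
$j{\left(k,s \right)} = 46 k$ ($j{\left(k,s \right)} = \left(k + k\right) \left(3 + 20\right) = 2 k 23 = 46 k$)
$j{\left(L{\left(5,5 \right)},17 \right)} \left(-3520\right) = 46 \cdot 1 \left(-3520\right) = 46 \left(-3520\right) = -161920$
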